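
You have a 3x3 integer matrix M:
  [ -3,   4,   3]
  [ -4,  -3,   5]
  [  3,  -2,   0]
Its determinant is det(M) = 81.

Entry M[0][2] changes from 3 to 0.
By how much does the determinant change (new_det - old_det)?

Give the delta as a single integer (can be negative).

Cofactor C_02 = 17
Entry delta = 0 - 3 = -3
Det delta = entry_delta * cofactor = -3 * 17 = -51

Answer: -51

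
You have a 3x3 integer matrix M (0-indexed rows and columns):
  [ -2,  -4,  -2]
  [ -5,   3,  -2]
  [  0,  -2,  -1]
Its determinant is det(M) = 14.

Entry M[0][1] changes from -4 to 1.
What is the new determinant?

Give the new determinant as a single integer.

det is linear in row 0: changing M[0][1] by delta changes det by delta * cofactor(0,1).
Cofactor C_01 = (-1)^(0+1) * minor(0,1) = -5
Entry delta = 1 - -4 = 5
Det delta = 5 * -5 = -25
New det = 14 + -25 = -11

Answer: -11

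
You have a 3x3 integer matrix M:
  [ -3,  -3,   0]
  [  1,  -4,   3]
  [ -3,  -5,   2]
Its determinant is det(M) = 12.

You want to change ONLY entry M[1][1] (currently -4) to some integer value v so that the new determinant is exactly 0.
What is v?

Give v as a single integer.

Answer: -2

Derivation:
det is linear in entry M[1][1]: det = old_det + (v - -4) * C_11
Cofactor C_11 = -6
Want det = 0: 12 + (v - -4) * -6 = 0
  (v - -4) = -12 / -6 = 2
  v = -4 + (2) = -2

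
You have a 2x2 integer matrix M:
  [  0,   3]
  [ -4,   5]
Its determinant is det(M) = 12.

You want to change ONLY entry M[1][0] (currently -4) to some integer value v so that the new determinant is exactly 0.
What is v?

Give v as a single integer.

Answer: 0

Derivation:
det is linear in entry M[1][0]: det = old_det + (v - -4) * C_10
Cofactor C_10 = -3
Want det = 0: 12 + (v - -4) * -3 = 0
  (v - -4) = -12 / -3 = 4
  v = -4 + (4) = 0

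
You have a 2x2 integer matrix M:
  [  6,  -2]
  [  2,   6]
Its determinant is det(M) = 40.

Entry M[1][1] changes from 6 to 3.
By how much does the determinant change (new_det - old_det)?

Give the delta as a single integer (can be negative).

Cofactor C_11 = 6
Entry delta = 3 - 6 = -3
Det delta = entry_delta * cofactor = -3 * 6 = -18

Answer: -18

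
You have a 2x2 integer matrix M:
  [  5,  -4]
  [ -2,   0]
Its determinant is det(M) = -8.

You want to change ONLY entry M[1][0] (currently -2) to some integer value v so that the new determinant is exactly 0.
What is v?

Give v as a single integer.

Answer: 0

Derivation:
det is linear in entry M[1][0]: det = old_det + (v - -2) * C_10
Cofactor C_10 = 4
Want det = 0: -8 + (v - -2) * 4 = 0
  (v - -2) = 8 / 4 = 2
  v = -2 + (2) = 0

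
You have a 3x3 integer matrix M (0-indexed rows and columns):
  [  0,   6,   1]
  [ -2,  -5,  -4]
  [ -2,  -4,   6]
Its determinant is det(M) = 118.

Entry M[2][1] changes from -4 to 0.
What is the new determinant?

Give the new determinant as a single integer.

det is linear in row 2: changing M[2][1] by delta changes det by delta * cofactor(2,1).
Cofactor C_21 = (-1)^(2+1) * minor(2,1) = -2
Entry delta = 0 - -4 = 4
Det delta = 4 * -2 = -8
New det = 118 + -8 = 110

Answer: 110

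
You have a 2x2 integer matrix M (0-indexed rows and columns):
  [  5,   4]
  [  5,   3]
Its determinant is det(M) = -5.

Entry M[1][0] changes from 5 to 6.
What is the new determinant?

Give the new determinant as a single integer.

det is linear in row 1: changing M[1][0] by delta changes det by delta * cofactor(1,0).
Cofactor C_10 = (-1)^(1+0) * minor(1,0) = -4
Entry delta = 6 - 5 = 1
Det delta = 1 * -4 = -4
New det = -5 + -4 = -9

Answer: -9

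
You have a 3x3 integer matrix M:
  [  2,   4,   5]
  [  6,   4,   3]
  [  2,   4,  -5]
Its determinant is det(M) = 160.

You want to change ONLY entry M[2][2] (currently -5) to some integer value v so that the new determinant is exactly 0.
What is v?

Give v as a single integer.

det is linear in entry M[2][2]: det = old_det + (v - -5) * C_22
Cofactor C_22 = -16
Want det = 0: 160 + (v - -5) * -16 = 0
  (v - -5) = -160 / -16 = 10
  v = -5 + (10) = 5

Answer: 5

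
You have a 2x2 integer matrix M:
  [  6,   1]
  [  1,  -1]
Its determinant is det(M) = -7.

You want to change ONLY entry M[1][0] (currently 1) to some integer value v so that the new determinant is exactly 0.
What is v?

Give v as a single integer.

det is linear in entry M[1][0]: det = old_det + (v - 1) * C_10
Cofactor C_10 = -1
Want det = 0: -7 + (v - 1) * -1 = 0
  (v - 1) = 7 / -1 = -7
  v = 1 + (-7) = -6

Answer: -6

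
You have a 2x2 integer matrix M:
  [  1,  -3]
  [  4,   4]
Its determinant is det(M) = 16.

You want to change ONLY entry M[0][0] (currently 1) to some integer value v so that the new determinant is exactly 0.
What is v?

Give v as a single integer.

Answer: -3

Derivation:
det is linear in entry M[0][0]: det = old_det + (v - 1) * C_00
Cofactor C_00 = 4
Want det = 0: 16 + (v - 1) * 4 = 0
  (v - 1) = -16 / 4 = -4
  v = 1 + (-4) = -3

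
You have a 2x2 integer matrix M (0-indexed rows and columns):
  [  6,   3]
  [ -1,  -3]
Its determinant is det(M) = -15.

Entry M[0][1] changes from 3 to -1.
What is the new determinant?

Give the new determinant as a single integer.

det is linear in row 0: changing M[0][1] by delta changes det by delta * cofactor(0,1).
Cofactor C_01 = (-1)^(0+1) * minor(0,1) = 1
Entry delta = -1 - 3 = -4
Det delta = -4 * 1 = -4
New det = -15 + -4 = -19

Answer: -19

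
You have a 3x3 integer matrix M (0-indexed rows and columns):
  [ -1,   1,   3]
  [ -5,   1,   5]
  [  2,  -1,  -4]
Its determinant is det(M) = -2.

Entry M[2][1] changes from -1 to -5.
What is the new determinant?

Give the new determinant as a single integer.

det is linear in row 2: changing M[2][1] by delta changes det by delta * cofactor(2,1).
Cofactor C_21 = (-1)^(2+1) * minor(2,1) = -10
Entry delta = -5 - -1 = -4
Det delta = -4 * -10 = 40
New det = -2 + 40 = 38

Answer: 38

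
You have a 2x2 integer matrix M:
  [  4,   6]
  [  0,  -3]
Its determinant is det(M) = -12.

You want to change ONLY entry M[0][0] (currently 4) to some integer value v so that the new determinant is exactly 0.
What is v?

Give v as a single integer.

det is linear in entry M[0][0]: det = old_det + (v - 4) * C_00
Cofactor C_00 = -3
Want det = 0: -12 + (v - 4) * -3 = 0
  (v - 4) = 12 / -3 = -4
  v = 4 + (-4) = 0

Answer: 0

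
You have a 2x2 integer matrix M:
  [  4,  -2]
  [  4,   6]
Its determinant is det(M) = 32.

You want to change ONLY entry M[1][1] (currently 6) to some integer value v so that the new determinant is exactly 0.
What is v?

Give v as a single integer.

det is linear in entry M[1][1]: det = old_det + (v - 6) * C_11
Cofactor C_11 = 4
Want det = 0: 32 + (v - 6) * 4 = 0
  (v - 6) = -32 / 4 = -8
  v = 6 + (-8) = -2

Answer: -2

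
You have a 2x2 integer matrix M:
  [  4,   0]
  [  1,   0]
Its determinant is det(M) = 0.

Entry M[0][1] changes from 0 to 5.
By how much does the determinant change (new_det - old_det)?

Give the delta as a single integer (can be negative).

Cofactor C_01 = -1
Entry delta = 5 - 0 = 5
Det delta = entry_delta * cofactor = 5 * -1 = -5

Answer: -5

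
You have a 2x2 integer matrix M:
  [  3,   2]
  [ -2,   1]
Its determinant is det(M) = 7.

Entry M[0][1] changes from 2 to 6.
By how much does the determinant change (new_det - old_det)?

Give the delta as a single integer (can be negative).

Cofactor C_01 = 2
Entry delta = 6 - 2 = 4
Det delta = entry_delta * cofactor = 4 * 2 = 8

Answer: 8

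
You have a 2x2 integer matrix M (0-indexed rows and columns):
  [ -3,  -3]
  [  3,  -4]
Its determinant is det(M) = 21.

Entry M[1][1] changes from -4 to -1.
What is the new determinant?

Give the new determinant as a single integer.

det is linear in row 1: changing M[1][1] by delta changes det by delta * cofactor(1,1).
Cofactor C_11 = (-1)^(1+1) * minor(1,1) = -3
Entry delta = -1 - -4 = 3
Det delta = 3 * -3 = -9
New det = 21 + -9 = 12

Answer: 12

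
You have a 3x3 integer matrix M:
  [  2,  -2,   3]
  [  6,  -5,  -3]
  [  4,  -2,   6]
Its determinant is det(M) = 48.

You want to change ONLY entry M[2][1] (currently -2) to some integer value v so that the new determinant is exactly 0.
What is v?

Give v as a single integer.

det is linear in entry M[2][1]: det = old_det + (v - -2) * C_21
Cofactor C_21 = 24
Want det = 0: 48 + (v - -2) * 24 = 0
  (v - -2) = -48 / 24 = -2
  v = -2 + (-2) = -4

Answer: -4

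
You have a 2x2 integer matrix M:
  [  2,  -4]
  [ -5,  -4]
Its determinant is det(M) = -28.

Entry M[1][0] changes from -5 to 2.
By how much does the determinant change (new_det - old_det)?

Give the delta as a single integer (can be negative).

Cofactor C_10 = 4
Entry delta = 2 - -5 = 7
Det delta = entry_delta * cofactor = 7 * 4 = 28

Answer: 28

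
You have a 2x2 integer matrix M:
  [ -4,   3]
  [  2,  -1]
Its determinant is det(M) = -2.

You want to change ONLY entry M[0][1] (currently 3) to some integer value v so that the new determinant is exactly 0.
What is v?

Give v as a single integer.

Answer: 2

Derivation:
det is linear in entry M[0][1]: det = old_det + (v - 3) * C_01
Cofactor C_01 = -2
Want det = 0: -2 + (v - 3) * -2 = 0
  (v - 3) = 2 / -2 = -1
  v = 3 + (-1) = 2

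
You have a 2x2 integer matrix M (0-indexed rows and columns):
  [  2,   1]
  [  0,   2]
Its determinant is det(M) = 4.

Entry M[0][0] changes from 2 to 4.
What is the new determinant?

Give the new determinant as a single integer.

Answer: 8

Derivation:
det is linear in row 0: changing M[0][0] by delta changes det by delta * cofactor(0,0).
Cofactor C_00 = (-1)^(0+0) * minor(0,0) = 2
Entry delta = 4 - 2 = 2
Det delta = 2 * 2 = 4
New det = 4 + 4 = 8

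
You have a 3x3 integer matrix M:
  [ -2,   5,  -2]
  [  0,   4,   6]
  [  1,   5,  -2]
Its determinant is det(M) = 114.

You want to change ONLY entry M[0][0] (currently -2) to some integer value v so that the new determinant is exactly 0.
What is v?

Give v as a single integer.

Answer: 1

Derivation:
det is linear in entry M[0][0]: det = old_det + (v - -2) * C_00
Cofactor C_00 = -38
Want det = 0: 114 + (v - -2) * -38 = 0
  (v - -2) = -114 / -38 = 3
  v = -2 + (3) = 1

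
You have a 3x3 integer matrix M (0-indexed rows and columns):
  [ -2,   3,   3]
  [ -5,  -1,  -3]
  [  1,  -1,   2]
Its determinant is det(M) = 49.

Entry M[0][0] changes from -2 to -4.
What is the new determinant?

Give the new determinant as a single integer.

det is linear in row 0: changing M[0][0] by delta changes det by delta * cofactor(0,0).
Cofactor C_00 = (-1)^(0+0) * minor(0,0) = -5
Entry delta = -4 - -2 = -2
Det delta = -2 * -5 = 10
New det = 49 + 10 = 59

Answer: 59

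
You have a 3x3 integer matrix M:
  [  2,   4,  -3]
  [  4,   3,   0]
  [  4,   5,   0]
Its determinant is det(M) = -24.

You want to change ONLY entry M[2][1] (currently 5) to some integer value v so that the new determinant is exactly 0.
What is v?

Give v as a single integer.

Answer: 3

Derivation:
det is linear in entry M[2][1]: det = old_det + (v - 5) * C_21
Cofactor C_21 = -12
Want det = 0: -24 + (v - 5) * -12 = 0
  (v - 5) = 24 / -12 = -2
  v = 5 + (-2) = 3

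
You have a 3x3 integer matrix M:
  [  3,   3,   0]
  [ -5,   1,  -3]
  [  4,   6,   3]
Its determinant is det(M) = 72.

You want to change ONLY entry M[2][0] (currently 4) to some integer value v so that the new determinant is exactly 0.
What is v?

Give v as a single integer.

det is linear in entry M[2][0]: det = old_det + (v - 4) * C_20
Cofactor C_20 = -9
Want det = 0: 72 + (v - 4) * -9 = 0
  (v - 4) = -72 / -9 = 8
  v = 4 + (8) = 12

Answer: 12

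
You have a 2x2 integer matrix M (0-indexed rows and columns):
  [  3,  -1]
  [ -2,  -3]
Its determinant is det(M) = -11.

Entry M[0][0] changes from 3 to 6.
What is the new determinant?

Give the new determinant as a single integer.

Answer: -20

Derivation:
det is linear in row 0: changing M[0][0] by delta changes det by delta * cofactor(0,0).
Cofactor C_00 = (-1)^(0+0) * minor(0,0) = -3
Entry delta = 6 - 3 = 3
Det delta = 3 * -3 = -9
New det = -11 + -9 = -20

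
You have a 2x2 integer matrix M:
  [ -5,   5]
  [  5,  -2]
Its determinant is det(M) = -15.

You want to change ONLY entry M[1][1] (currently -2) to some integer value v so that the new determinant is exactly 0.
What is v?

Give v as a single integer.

det is linear in entry M[1][1]: det = old_det + (v - -2) * C_11
Cofactor C_11 = -5
Want det = 0: -15 + (v - -2) * -5 = 0
  (v - -2) = 15 / -5 = -3
  v = -2 + (-3) = -5

Answer: -5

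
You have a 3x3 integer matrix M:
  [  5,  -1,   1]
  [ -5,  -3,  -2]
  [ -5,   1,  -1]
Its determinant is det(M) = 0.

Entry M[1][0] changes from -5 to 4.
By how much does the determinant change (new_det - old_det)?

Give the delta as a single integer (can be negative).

Answer: 0

Derivation:
Cofactor C_10 = 0
Entry delta = 4 - -5 = 9
Det delta = entry_delta * cofactor = 9 * 0 = 0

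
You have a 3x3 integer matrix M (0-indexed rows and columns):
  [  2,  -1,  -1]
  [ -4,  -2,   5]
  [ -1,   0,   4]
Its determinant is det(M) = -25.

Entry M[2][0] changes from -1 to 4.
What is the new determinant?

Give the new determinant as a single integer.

Answer: -60

Derivation:
det is linear in row 2: changing M[2][0] by delta changes det by delta * cofactor(2,0).
Cofactor C_20 = (-1)^(2+0) * minor(2,0) = -7
Entry delta = 4 - -1 = 5
Det delta = 5 * -7 = -35
New det = -25 + -35 = -60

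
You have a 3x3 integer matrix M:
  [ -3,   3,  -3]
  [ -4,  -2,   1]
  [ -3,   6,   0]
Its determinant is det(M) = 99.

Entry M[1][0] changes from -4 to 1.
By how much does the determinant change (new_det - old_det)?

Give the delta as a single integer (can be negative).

Answer: -90

Derivation:
Cofactor C_10 = -18
Entry delta = 1 - -4 = 5
Det delta = entry_delta * cofactor = 5 * -18 = -90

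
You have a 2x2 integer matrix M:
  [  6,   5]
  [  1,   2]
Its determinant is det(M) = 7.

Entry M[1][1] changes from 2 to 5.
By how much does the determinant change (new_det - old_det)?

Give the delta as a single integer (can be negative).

Cofactor C_11 = 6
Entry delta = 5 - 2 = 3
Det delta = entry_delta * cofactor = 3 * 6 = 18

Answer: 18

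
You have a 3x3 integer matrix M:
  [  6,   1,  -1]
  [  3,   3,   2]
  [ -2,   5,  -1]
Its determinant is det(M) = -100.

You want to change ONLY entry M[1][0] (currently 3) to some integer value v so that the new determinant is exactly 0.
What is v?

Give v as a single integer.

det is linear in entry M[1][0]: det = old_det + (v - 3) * C_10
Cofactor C_10 = -4
Want det = 0: -100 + (v - 3) * -4 = 0
  (v - 3) = 100 / -4 = -25
  v = 3 + (-25) = -22

Answer: -22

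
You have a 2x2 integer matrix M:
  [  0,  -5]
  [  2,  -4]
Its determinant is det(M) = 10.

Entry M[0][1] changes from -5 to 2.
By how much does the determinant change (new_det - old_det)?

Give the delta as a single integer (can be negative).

Cofactor C_01 = -2
Entry delta = 2 - -5 = 7
Det delta = entry_delta * cofactor = 7 * -2 = -14

Answer: -14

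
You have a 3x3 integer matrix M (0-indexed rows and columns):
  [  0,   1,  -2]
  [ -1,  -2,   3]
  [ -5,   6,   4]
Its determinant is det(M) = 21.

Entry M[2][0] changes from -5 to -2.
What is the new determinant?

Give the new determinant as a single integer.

Answer: 18

Derivation:
det is linear in row 2: changing M[2][0] by delta changes det by delta * cofactor(2,0).
Cofactor C_20 = (-1)^(2+0) * minor(2,0) = -1
Entry delta = -2 - -5 = 3
Det delta = 3 * -1 = -3
New det = 21 + -3 = 18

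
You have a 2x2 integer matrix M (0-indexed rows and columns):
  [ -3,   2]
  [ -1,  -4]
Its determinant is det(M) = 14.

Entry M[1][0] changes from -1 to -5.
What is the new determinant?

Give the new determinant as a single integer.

Answer: 22

Derivation:
det is linear in row 1: changing M[1][0] by delta changes det by delta * cofactor(1,0).
Cofactor C_10 = (-1)^(1+0) * minor(1,0) = -2
Entry delta = -5 - -1 = -4
Det delta = -4 * -2 = 8
New det = 14 + 8 = 22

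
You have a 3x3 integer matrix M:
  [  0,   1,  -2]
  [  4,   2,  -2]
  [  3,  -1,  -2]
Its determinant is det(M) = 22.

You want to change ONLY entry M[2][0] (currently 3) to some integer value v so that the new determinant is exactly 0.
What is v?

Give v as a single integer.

Answer: -8

Derivation:
det is linear in entry M[2][0]: det = old_det + (v - 3) * C_20
Cofactor C_20 = 2
Want det = 0: 22 + (v - 3) * 2 = 0
  (v - 3) = -22 / 2 = -11
  v = 3 + (-11) = -8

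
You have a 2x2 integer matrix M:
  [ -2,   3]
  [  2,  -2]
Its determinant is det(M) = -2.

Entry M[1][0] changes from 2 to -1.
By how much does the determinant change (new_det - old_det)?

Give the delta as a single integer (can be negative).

Cofactor C_10 = -3
Entry delta = -1 - 2 = -3
Det delta = entry_delta * cofactor = -3 * -3 = 9

Answer: 9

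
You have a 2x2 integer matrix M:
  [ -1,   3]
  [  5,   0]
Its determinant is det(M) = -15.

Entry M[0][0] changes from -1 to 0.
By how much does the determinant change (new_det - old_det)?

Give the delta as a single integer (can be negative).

Cofactor C_00 = 0
Entry delta = 0 - -1 = 1
Det delta = entry_delta * cofactor = 1 * 0 = 0

Answer: 0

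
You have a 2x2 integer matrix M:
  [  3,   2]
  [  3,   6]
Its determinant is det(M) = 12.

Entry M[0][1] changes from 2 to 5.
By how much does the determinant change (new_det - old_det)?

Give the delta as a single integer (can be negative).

Cofactor C_01 = -3
Entry delta = 5 - 2 = 3
Det delta = entry_delta * cofactor = 3 * -3 = -9

Answer: -9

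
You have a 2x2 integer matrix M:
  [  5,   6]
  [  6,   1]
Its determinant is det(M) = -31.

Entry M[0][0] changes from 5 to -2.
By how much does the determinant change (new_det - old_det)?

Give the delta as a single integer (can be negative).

Cofactor C_00 = 1
Entry delta = -2 - 5 = -7
Det delta = entry_delta * cofactor = -7 * 1 = -7

Answer: -7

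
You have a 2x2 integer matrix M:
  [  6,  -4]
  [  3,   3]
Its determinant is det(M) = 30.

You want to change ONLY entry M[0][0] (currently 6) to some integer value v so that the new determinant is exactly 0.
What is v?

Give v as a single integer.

Answer: -4

Derivation:
det is linear in entry M[0][0]: det = old_det + (v - 6) * C_00
Cofactor C_00 = 3
Want det = 0: 30 + (v - 6) * 3 = 0
  (v - 6) = -30 / 3 = -10
  v = 6 + (-10) = -4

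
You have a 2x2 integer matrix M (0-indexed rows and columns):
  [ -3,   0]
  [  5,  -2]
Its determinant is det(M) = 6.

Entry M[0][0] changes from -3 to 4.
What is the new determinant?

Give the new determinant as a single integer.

Answer: -8

Derivation:
det is linear in row 0: changing M[0][0] by delta changes det by delta * cofactor(0,0).
Cofactor C_00 = (-1)^(0+0) * minor(0,0) = -2
Entry delta = 4 - -3 = 7
Det delta = 7 * -2 = -14
New det = 6 + -14 = -8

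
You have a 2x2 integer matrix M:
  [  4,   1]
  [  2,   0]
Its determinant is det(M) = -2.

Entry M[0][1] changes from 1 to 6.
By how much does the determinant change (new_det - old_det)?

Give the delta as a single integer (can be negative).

Answer: -10

Derivation:
Cofactor C_01 = -2
Entry delta = 6 - 1 = 5
Det delta = entry_delta * cofactor = 5 * -2 = -10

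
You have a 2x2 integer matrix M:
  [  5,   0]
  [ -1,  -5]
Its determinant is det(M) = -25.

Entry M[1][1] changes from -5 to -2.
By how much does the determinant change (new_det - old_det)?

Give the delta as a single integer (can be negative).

Cofactor C_11 = 5
Entry delta = -2 - -5 = 3
Det delta = entry_delta * cofactor = 3 * 5 = 15

Answer: 15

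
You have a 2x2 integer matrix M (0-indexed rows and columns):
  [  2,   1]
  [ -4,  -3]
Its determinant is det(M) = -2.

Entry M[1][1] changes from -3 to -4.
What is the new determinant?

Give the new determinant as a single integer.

Answer: -4

Derivation:
det is linear in row 1: changing M[1][1] by delta changes det by delta * cofactor(1,1).
Cofactor C_11 = (-1)^(1+1) * minor(1,1) = 2
Entry delta = -4 - -3 = -1
Det delta = -1 * 2 = -2
New det = -2 + -2 = -4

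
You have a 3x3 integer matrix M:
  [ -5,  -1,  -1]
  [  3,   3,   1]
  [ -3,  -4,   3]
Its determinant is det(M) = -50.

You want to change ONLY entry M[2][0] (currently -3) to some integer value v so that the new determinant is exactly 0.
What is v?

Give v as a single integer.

det is linear in entry M[2][0]: det = old_det + (v - -3) * C_20
Cofactor C_20 = 2
Want det = 0: -50 + (v - -3) * 2 = 0
  (v - -3) = 50 / 2 = 25
  v = -3 + (25) = 22

Answer: 22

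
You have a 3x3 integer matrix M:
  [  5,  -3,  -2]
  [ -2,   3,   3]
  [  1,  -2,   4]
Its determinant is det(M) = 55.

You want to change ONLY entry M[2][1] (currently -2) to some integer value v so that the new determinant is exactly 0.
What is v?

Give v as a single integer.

det is linear in entry M[2][1]: det = old_det + (v - -2) * C_21
Cofactor C_21 = -11
Want det = 0: 55 + (v - -2) * -11 = 0
  (v - -2) = -55 / -11 = 5
  v = -2 + (5) = 3

Answer: 3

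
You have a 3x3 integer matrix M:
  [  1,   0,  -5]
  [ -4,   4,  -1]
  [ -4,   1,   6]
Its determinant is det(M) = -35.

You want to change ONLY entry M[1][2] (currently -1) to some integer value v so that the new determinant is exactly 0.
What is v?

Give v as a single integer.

det is linear in entry M[1][2]: det = old_det + (v - -1) * C_12
Cofactor C_12 = -1
Want det = 0: -35 + (v - -1) * -1 = 0
  (v - -1) = 35 / -1 = -35
  v = -1 + (-35) = -36

Answer: -36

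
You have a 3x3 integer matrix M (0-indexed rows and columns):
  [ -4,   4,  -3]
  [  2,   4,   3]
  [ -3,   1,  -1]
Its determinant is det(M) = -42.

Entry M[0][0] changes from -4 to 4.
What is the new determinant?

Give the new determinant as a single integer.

Answer: -98

Derivation:
det is linear in row 0: changing M[0][0] by delta changes det by delta * cofactor(0,0).
Cofactor C_00 = (-1)^(0+0) * minor(0,0) = -7
Entry delta = 4 - -4 = 8
Det delta = 8 * -7 = -56
New det = -42 + -56 = -98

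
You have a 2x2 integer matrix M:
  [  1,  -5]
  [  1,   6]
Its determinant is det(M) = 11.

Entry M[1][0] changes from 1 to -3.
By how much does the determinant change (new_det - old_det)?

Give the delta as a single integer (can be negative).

Cofactor C_10 = 5
Entry delta = -3 - 1 = -4
Det delta = entry_delta * cofactor = -4 * 5 = -20

Answer: -20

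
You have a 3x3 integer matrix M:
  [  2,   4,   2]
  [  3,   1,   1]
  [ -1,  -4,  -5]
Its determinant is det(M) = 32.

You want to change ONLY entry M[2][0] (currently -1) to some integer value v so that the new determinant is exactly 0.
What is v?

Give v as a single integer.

det is linear in entry M[2][0]: det = old_det + (v - -1) * C_20
Cofactor C_20 = 2
Want det = 0: 32 + (v - -1) * 2 = 0
  (v - -1) = -32 / 2 = -16
  v = -1 + (-16) = -17

Answer: -17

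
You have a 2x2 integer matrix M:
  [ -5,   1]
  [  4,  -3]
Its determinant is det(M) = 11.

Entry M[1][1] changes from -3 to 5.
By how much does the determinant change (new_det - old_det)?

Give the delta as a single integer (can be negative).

Answer: -40

Derivation:
Cofactor C_11 = -5
Entry delta = 5 - -3 = 8
Det delta = entry_delta * cofactor = 8 * -5 = -40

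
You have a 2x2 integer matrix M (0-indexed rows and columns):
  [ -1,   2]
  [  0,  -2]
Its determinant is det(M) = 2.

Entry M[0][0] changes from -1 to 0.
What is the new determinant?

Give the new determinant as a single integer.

det is linear in row 0: changing M[0][0] by delta changes det by delta * cofactor(0,0).
Cofactor C_00 = (-1)^(0+0) * minor(0,0) = -2
Entry delta = 0 - -1 = 1
Det delta = 1 * -2 = -2
New det = 2 + -2 = 0

Answer: 0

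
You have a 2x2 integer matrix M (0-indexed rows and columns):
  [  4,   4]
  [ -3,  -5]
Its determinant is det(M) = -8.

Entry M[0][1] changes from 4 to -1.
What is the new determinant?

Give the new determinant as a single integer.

Answer: -23

Derivation:
det is linear in row 0: changing M[0][1] by delta changes det by delta * cofactor(0,1).
Cofactor C_01 = (-1)^(0+1) * minor(0,1) = 3
Entry delta = -1 - 4 = -5
Det delta = -5 * 3 = -15
New det = -8 + -15 = -23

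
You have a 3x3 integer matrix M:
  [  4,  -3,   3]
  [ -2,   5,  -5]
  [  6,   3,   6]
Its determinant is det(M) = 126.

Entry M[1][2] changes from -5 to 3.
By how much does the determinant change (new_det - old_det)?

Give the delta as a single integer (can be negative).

Answer: -240

Derivation:
Cofactor C_12 = -30
Entry delta = 3 - -5 = 8
Det delta = entry_delta * cofactor = 8 * -30 = -240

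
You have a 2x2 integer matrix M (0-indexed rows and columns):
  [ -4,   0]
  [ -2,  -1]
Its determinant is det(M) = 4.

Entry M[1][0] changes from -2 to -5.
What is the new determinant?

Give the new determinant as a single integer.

Answer: 4

Derivation:
det is linear in row 1: changing M[1][0] by delta changes det by delta * cofactor(1,0).
Cofactor C_10 = (-1)^(1+0) * minor(1,0) = 0
Entry delta = -5 - -2 = -3
Det delta = -3 * 0 = 0
New det = 4 + 0 = 4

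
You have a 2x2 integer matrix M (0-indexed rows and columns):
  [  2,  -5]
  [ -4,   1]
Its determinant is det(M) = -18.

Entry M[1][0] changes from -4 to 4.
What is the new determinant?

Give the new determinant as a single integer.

det is linear in row 1: changing M[1][0] by delta changes det by delta * cofactor(1,0).
Cofactor C_10 = (-1)^(1+0) * minor(1,0) = 5
Entry delta = 4 - -4 = 8
Det delta = 8 * 5 = 40
New det = -18 + 40 = 22

Answer: 22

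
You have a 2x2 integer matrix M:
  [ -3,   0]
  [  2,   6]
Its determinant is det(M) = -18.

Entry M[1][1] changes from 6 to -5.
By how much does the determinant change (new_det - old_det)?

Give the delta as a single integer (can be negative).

Answer: 33

Derivation:
Cofactor C_11 = -3
Entry delta = -5 - 6 = -11
Det delta = entry_delta * cofactor = -11 * -3 = 33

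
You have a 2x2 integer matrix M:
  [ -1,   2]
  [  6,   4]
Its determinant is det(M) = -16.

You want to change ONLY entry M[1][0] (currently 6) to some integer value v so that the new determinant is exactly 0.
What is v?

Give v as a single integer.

det is linear in entry M[1][0]: det = old_det + (v - 6) * C_10
Cofactor C_10 = -2
Want det = 0: -16 + (v - 6) * -2 = 0
  (v - 6) = 16 / -2 = -8
  v = 6 + (-8) = -2

Answer: -2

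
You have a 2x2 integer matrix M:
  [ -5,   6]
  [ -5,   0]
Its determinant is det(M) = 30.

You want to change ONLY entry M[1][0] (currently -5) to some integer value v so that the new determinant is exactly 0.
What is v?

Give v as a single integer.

Answer: 0

Derivation:
det is linear in entry M[1][0]: det = old_det + (v - -5) * C_10
Cofactor C_10 = -6
Want det = 0: 30 + (v - -5) * -6 = 0
  (v - -5) = -30 / -6 = 5
  v = -5 + (5) = 0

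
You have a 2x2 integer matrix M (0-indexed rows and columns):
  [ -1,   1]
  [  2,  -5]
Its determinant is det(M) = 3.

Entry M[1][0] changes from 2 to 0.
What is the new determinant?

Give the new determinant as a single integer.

Answer: 5

Derivation:
det is linear in row 1: changing M[1][0] by delta changes det by delta * cofactor(1,0).
Cofactor C_10 = (-1)^(1+0) * minor(1,0) = -1
Entry delta = 0 - 2 = -2
Det delta = -2 * -1 = 2
New det = 3 + 2 = 5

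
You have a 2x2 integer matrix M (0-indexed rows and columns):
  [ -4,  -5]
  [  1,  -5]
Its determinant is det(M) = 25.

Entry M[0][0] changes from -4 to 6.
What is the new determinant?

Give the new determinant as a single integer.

det is linear in row 0: changing M[0][0] by delta changes det by delta * cofactor(0,0).
Cofactor C_00 = (-1)^(0+0) * minor(0,0) = -5
Entry delta = 6 - -4 = 10
Det delta = 10 * -5 = -50
New det = 25 + -50 = -25

Answer: -25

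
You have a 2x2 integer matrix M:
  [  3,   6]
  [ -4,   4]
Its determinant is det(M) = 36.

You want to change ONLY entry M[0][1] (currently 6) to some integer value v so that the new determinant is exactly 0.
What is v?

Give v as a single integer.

det is linear in entry M[0][1]: det = old_det + (v - 6) * C_01
Cofactor C_01 = 4
Want det = 0: 36 + (v - 6) * 4 = 0
  (v - 6) = -36 / 4 = -9
  v = 6 + (-9) = -3

Answer: -3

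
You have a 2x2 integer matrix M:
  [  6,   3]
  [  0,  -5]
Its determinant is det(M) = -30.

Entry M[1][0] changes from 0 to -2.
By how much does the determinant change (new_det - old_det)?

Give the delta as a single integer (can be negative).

Answer: 6

Derivation:
Cofactor C_10 = -3
Entry delta = -2 - 0 = -2
Det delta = entry_delta * cofactor = -2 * -3 = 6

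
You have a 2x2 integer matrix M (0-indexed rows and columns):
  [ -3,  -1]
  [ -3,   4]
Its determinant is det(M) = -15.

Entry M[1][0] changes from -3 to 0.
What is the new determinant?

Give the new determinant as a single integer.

Answer: -12

Derivation:
det is linear in row 1: changing M[1][0] by delta changes det by delta * cofactor(1,0).
Cofactor C_10 = (-1)^(1+0) * minor(1,0) = 1
Entry delta = 0 - -3 = 3
Det delta = 3 * 1 = 3
New det = -15 + 3 = -12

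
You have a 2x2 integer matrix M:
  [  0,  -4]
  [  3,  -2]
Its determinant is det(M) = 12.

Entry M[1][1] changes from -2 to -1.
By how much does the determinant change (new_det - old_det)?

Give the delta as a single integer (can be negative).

Answer: 0

Derivation:
Cofactor C_11 = 0
Entry delta = -1 - -2 = 1
Det delta = entry_delta * cofactor = 1 * 0 = 0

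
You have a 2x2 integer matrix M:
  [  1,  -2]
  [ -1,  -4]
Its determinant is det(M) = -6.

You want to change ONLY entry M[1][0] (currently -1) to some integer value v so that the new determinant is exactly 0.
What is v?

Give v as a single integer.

Answer: 2

Derivation:
det is linear in entry M[1][0]: det = old_det + (v - -1) * C_10
Cofactor C_10 = 2
Want det = 0: -6 + (v - -1) * 2 = 0
  (v - -1) = 6 / 2 = 3
  v = -1 + (3) = 2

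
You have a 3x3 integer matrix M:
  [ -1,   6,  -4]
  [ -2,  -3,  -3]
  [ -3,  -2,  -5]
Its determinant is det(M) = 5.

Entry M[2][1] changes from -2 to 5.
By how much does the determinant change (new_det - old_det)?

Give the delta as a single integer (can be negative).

Answer: 35

Derivation:
Cofactor C_21 = 5
Entry delta = 5 - -2 = 7
Det delta = entry_delta * cofactor = 7 * 5 = 35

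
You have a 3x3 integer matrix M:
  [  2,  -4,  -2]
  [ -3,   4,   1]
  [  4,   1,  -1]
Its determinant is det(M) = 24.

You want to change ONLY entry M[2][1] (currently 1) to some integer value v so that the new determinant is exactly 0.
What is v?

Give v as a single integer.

det is linear in entry M[2][1]: det = old_det + (v - 1) * C_21
Cofactor C_21 = 4
Want det = 0: 24 + (v - 1) * 4 = 0
  (v - 1) = -24 / 4 = -6
  v = 1 + (-6) = -5

Answer: -5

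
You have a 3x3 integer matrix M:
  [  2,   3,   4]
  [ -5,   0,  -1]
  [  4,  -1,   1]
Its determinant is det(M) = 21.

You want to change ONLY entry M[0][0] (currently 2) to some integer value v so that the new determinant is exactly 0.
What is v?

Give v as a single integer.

det is linear in entry M[0][0]: det = old_det + (v - 2) * C_00
Cofactor C_00 = -1
Want det = 0: 21 + (v - 2) * -1 = 0
  (v - 2) = -21 / -1 = 21
  v = 2 + (21) = 23

Answer: 23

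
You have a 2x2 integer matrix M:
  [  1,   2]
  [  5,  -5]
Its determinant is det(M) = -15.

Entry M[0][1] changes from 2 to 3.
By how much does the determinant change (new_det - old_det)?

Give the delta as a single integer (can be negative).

Answer: -5

Derivation:
Cofactor C_01 = -5
Entry delta = 3 - 2 = 1
Det delta = entry_delta * cofactor = 1 * -5 = -5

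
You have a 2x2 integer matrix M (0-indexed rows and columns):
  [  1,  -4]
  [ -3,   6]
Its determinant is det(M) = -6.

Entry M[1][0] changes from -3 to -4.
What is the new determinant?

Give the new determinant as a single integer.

Answer: -10

Derivation:
det is linear in row 1: changing M[1][0] by delta changes det by delta * cofactor(1,0).
Cofactor C_10 = (-1)^(1+0) * minor(1,0) = 4
Entry delta = -4 - -3 = -1
Det delta = -1 * 4 = -4
New det = -6 + -4 = -10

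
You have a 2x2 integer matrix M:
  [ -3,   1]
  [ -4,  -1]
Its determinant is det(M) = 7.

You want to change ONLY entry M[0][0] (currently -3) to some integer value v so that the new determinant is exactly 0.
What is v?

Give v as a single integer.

det is linear in entry M[0][0]: det = old_det + (v - -3) * C_00
Cofactor C_00 = -1
Want det = 0: 7 + (v - -3) * -1 = 0
  (v - -3) = -7 / -1 = 7
  v = -3 + (7) = 4

Answer: 4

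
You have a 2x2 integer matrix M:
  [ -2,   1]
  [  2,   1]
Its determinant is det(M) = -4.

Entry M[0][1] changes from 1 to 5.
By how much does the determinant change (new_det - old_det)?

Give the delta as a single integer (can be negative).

Answer: -8

Derivation:
Cofactor C_01 = -2
Entry delta = 5 - 1 = 4
Det delta = entry_delta * cofactor = 4 * -2 = -8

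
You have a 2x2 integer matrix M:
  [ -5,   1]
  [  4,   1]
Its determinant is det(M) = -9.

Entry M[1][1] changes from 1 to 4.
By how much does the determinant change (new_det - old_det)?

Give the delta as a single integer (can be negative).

Answer: -15

Derivation:
Cofactor C_11 = -5
Entry delta = 4 - 1 = 3
Det delta = entry_delta * cofactor = 3 * -5 = -15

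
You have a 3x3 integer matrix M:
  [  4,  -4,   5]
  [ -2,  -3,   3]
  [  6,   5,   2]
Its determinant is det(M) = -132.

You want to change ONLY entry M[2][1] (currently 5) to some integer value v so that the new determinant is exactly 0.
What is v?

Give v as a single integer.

det is linear in entry M[2][1]: det = old_det + (v - 5) * C_21
Cofactor C_21 = -22
Want det = 0: -132 + (v - 5) * -22 = 0
  (v - 5) = 132 / -22 = -6
  v = 5 + (-6) = -1

Answer: -1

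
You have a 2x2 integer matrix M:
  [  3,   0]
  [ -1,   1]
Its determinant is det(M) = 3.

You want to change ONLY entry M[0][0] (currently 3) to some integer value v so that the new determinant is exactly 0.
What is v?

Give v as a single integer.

det is linear in entry M[0][0]: det = old_det + (v - 3) * C_00
Cofactor C_00 = 1
Want det = 0: 3 + (v - 3) * 1 = 0
  (v - 3) = -3 / 1 = -3
  v = 3 + (-3) = 0

Answer: 0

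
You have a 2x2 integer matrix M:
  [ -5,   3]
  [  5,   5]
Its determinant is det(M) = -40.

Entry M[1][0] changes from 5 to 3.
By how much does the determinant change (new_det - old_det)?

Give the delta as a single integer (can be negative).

Cofactor C_10 = -3
Entry delta = 3 - 5 = -2
Det delta = entry_delta * cofactor = -2 * -3 = 6

Answer: 6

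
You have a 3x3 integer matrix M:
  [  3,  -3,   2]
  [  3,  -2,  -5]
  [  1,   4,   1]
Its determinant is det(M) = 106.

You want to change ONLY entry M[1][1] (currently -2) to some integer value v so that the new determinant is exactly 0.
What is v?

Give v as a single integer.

det is linear in entry M[1][1]: det = old_det + (v - -2) * C_11
Cofactor C_11 = 1
Want det = 0: 106 + (v - -2) * 1 = 0
  (v - -2) = -106 / 1 = -106
  v = -2 + (-106) = -108

Answer: -108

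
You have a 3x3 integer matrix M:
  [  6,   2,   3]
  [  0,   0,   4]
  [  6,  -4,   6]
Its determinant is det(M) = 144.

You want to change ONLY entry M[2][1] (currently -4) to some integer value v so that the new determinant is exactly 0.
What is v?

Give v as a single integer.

det is linear in entry M[2][1]: det = old_det + (v - -4) * C_21
Cofactor C_21 = -24
Want det = 0: 144 + (v - -4) * -24 = 0
  (v - -4) = -144 / -24 = 6
  v = -4 + (6) = 2

Answer: 2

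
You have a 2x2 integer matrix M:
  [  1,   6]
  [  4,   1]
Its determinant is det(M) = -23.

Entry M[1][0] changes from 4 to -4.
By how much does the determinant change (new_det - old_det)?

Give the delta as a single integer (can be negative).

Answer: 48

Derivation:
Cofactor C_10 = -6
Entry delta = -4 - 4 = -8
Det delta = entry_delta * cofactor = -8 * -6 = 48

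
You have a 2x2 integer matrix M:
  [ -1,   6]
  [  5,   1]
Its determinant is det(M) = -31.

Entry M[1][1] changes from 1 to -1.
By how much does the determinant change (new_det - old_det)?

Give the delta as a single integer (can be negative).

Answer: 2

Derivation:
Cofactor C_11 = -1
Entry delta = -1 - 1 = -2
Det delta = entry_delta * cofactor = -2 * -1 = 2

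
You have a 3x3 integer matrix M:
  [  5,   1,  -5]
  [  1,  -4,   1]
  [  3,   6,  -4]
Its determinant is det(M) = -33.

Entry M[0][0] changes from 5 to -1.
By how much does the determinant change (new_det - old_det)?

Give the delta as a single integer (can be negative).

Cofactor C_00 = 10
Entry delta = -1 - 5 = -6
Det delta = entry_delta * cofactor = -6 * 10 = -60

Answer: -60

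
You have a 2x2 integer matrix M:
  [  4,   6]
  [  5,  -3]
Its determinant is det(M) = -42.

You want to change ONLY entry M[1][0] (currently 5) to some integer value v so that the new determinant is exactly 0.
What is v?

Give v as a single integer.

Answer: -2

Derivation:
det is linear in entry M[1][0]: det = old_det + (v - 5) * C_10
Cofactor C_10 = -6
Want det = 0: -42 + (v - 5) * -6 = 0
  (v - 5) = 42 / -6 = -7
  v = 5 + (-7) = -2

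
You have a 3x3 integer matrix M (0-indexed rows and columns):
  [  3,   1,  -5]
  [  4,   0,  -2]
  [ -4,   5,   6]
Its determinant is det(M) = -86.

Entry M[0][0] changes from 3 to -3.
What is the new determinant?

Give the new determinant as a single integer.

Answer: -146

Derivation:
det is linear in row 0: changing M[0][0] by delta changes det by delta * cofactor(0,0).
Cofactor C_00 = (-1)^(0+0) * minor(0,0) = 10
Entry delta = -3 - 3 = -6
Det delta = -6 * 10 = -60
New det = -86 + -60 = -146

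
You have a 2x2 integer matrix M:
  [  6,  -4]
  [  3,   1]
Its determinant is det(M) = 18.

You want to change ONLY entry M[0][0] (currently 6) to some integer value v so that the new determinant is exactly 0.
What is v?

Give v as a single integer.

Answer: -12

Derivation:
det is linear in entry M[0][0]: det = old_det + (v - 6) * C_00
Cofactor C_00 = 1
Want det = 0: 18 + (v - 6) * 1 = 0
  (v - 6) = -18 / 1 = -18
  v = 6 + (-18) = -12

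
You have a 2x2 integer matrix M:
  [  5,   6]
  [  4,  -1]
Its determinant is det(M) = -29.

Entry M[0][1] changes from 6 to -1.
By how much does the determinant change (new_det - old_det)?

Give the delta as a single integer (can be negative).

Answer: 28

Derivation:
Cofactor C_01 = -4
Entry delta = -1 - 6 = -7
Det delta = entry_delta * cofactor = -7 * -4 = 28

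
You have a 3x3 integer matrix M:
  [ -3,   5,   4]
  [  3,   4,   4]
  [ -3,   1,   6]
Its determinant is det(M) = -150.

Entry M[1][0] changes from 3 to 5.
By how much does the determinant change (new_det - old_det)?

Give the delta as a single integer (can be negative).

Cofactor C_10 = -26
Entry delta = 5 - 3 = 2
Det delta = entry_delta * cofactor = 2 * -26 = -52

Answer: -52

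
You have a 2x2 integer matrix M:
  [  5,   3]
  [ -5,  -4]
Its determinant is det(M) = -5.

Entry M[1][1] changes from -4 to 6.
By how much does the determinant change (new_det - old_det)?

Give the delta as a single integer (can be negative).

Answer: 50

Derivation:
Cofactor C_11 = 5
Entry delta = 6 - -4 = 10
Det delta = entry_delta * cofactor = 10 * 5 = 50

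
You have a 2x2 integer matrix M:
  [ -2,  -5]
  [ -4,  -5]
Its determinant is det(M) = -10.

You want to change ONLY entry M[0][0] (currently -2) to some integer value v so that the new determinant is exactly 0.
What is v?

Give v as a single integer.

det is linear in entry M[0][0]: det = old_det + (v - -2) * C_00
Cofactor C_00 = -5
Want det = 0: -10 + (v - -2) * -5 = 0
  (v - -2) = 10 / -5 = -2
  v = -2 + (-2) = -4

Answer: -4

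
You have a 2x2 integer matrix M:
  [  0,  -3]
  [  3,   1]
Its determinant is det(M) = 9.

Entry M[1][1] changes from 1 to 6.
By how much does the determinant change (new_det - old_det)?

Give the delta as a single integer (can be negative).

Answer: 0

Derivation:
Cofactor C_11 = 0
Entry delta = 6 - 1 = 5
Det delta = entry_delta * cofactor = 5 * 0 = 0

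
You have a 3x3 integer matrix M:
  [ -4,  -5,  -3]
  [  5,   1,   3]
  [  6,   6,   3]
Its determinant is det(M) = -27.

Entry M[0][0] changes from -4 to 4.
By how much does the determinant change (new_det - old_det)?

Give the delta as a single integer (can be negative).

Cofactor C_00 = -15
Entry delta = 4 - -4 = 8
Det delta = entry_delta * cofactor = 8 * -15 = -120

Answer: -120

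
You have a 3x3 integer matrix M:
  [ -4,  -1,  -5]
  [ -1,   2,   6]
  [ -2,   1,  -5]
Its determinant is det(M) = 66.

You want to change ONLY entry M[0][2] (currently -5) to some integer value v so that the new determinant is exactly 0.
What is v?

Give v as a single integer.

det is linear in entry M[0][2]: det = old_det + (v - -5) * C_02
Cofactor C_02 = 3
Want det = 0: 66 + (v - -5) * 3 = 0
  (v - -5) = -66 / 3 = -22
  v = -5 + (-22) = -27

Answer: -27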